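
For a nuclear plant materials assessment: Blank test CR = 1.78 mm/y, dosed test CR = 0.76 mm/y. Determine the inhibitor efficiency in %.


Apply the inhibitor-efficiency definition: IE = (CR_blank − CR_inh)/CR_blank × 100
IE = (1.78 − 0.76) / 1.78 × 100
IE = 1.02 / 1.78 × 100 = 57.3 %

57.3 %


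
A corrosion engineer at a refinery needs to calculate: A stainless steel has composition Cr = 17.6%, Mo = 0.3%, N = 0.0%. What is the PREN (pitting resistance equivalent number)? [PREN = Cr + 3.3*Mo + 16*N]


Apply the PREN formula: PREN = Cr + 3.3*Mo + 16*N
PREN = 17.6 + 3.3*0.3 + 16*0.0
PREN = 17.6 + 0.99 + 0.0 = 18.59

18.59


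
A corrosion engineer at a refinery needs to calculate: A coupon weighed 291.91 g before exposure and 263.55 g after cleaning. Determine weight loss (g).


Weight loss = initial − final
WL = 291.91 − 263.55 = 28.36 g

28.36 g


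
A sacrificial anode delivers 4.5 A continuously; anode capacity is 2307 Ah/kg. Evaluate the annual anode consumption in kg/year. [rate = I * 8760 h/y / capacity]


Annual consumption = current * hours per year / capacity
Rate = 4.5 * 8760 / 2307 = 17.1 kg/year

17.1 kg/year


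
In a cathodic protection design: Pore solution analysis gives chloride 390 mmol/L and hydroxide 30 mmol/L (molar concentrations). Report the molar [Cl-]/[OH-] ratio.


Threshold parameter = [Cl-] / [OH-] (molar basis; both in mmol/L, so units cancel)
Ratio = 390 / 30 = 13.0

13.0


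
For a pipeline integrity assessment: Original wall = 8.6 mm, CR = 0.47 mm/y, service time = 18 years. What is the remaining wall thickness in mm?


Remaining wall = original − CR × time
t = 8.6 − 0.47*18 = 8.6 − 8.46 = 0.14 mm

0.14 mm


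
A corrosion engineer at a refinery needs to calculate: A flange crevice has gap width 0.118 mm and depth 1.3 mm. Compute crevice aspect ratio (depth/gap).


Aspect ratio = depth / gap
Ratio = 1.3 / 0.118 = 11.0

11.0


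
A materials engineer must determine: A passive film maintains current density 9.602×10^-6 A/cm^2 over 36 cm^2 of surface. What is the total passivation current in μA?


I = i_pass * A, then convert A → μA (×10^6)
I = 9.602×10^-6 * 36 * 10^6 = 345.67 μA

345.67 μA


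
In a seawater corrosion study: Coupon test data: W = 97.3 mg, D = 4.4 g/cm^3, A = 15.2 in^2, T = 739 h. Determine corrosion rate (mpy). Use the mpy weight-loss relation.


Apply the mpy weight-loss relation: CR = 534 * W / (D * A * T)
Numerator: 534 * 97.3 = 51958.2
Denominator: 4.4 * 15.2 * 739 = 49424.32
CR = 51958.2 / 49424.32 = 1.05127 mpy

1.05127 mpy


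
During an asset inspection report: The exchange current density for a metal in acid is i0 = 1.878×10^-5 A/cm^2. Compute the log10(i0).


i0 = 1.878×10^-5 A/cm^2
log10(i0) = -4.726

-4.726


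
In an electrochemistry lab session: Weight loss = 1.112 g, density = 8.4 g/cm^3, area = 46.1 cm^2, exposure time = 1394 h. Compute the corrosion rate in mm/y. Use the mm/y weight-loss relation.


Apply the mm/y weight-loss relation: CR = 87600 * W / (D * A * T)
Numerator: 87600 * 1.112 = 97411.2
Denominator: 8.4 * 46.1 * 1394 = 539812.56
CR = 97411.2 / 539812.56 = 0.18045 mm/y

0.18045 mm/y


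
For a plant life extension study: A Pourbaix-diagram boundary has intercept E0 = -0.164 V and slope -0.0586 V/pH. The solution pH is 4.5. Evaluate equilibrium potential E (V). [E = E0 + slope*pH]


Apply the Pourbaix line equation: E = E0 + slope*pH
E = -0.164 + (-0.0586)*4.5 = -0.164 + (-0.2637) = -0.4277 V
Rounded to 4 decimal places: E = -0.4277 V

-0.4277 V


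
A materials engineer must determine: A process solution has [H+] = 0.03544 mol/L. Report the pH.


pH = −log10[H+]
pH = −log10(0.03544) = 1.45

1.45


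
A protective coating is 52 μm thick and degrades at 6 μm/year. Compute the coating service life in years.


Service life = thickness / degradation rate
Life = 52 / 6 = 8.7 years

8.7 years


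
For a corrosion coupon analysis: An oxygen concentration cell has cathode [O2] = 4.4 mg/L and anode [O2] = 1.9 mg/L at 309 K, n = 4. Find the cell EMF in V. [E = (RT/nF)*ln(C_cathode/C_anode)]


Apply the Nernst concentration-cell relation: E = (RT/nF)*ln(C_cathode/C_anode)
RT/nF = 8.314*309/(4*96485) = 0.00665654 V
ln(4.4/1.9) = 0.83975
E = 0.00665654 * 0.83975 = 0.00559 V

0.00559 V


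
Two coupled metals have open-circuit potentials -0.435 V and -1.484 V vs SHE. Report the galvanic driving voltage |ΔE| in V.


Driving voltage is the absolute potential difference.
|ΔE| = |-0.435 − (-1.484)| = 1.049 V

1.049 V


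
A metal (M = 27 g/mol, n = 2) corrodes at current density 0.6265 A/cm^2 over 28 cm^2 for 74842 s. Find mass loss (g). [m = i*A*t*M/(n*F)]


Apply Faraday's law: m = i*A*t*M / (n*F)
Total charge passed Q = i*A*t = 0.6265*28*74842 = 1312878.364 C
m = Q*M/(n*F) = 1312878.364*27/(2*96485) = 183.69548 g

183.69548 g


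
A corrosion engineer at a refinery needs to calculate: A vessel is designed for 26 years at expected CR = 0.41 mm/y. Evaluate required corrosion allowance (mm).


Corrosion allowance = CR × design life
CA = 0.41 * 26 = 10.66 mm

10.66 mm


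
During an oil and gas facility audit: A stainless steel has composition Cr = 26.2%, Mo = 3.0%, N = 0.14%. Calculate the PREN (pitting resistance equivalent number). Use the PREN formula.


Apply the PREN formula: PREN = Cr + 3.3*Mo + 16*N
PREN = 26.2 + 3.3*3.0 + 16*0.14
PREN = 26.2 + 9.9 + 2.24 = 38.34

38.34


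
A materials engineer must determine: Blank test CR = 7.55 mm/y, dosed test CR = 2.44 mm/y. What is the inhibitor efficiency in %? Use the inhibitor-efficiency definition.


Apply the inhibitor-efficiency definition: IE = (CR_blank − CR_inh)/CR_blank × 100
IE = (7.55 − 2.44) / 7.55 × 100
IE = 5.11 / 7.55 × 100 = 67.7 %

67.7 %


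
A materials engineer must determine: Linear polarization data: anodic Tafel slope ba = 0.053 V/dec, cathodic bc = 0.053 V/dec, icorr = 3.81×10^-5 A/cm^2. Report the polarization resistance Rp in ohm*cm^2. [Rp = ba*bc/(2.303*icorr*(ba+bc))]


Apply the Stern-Geary equation: Rp = ba*bc / (2.303*icorr*(ba+bc))
ba*bc = 0.053*0.053 = 0.002809
ba+bc = 0.106; 2.303*icorr*(ba+bc) = 2.303*3.81×10^-5*0.106 = 9.3008958×10^-6
Rp = 0.002809 / 9.3008958×10^-6 = 302.01 ohm*cm^2

302.01 ohm*cm^2


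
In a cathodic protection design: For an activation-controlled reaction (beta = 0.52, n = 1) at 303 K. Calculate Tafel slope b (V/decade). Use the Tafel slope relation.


Apply the Tafel slope relation: b = 2.303*R*T/(beta*n*F)
Numerator: 2.303 * 8.314 * 303 = 5801.58
Denominator: 0.52 * 1 * 96485 = 50172.2
b = 5801.58 / 50172.2 = 0.116 V/decade

0.116 V/decade


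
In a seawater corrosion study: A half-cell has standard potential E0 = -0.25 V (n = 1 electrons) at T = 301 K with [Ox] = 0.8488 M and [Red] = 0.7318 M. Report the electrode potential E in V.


Apply the Nernst equation: E = E0 + (RT/nF)*ln([Ox]/[Red])
Step 1: RT/nF = 8.314*301/(1*96485) = 0.02593682 V
Step 2: [Ox]/[Red] = 0.8488/0.7318 = 1.15988
Step 3: ln(1.15988) = 0.148317
Step 4: correction = 0.02593682 * 0.148317 = 0.0038 V
E = -0.25 + 0.0038 = -0.2462 V

-0.2462 V


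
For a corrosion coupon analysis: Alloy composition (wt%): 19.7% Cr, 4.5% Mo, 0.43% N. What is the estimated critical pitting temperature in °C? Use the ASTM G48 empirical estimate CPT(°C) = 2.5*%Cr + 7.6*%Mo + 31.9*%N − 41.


Apply the ASTM G48 empirical CPT estimate: CPT(°C) = 2.5*%Cr + 7.6*%Mo + 31.9*%N − 41
2.5*19.7 = 49.25; 7.6*4.5 = 34.2; 31.9*0.43 = 13.717
CPT = 49.25 + 34.2 + 13.717 − 41 = 56.167 °C
Rounded to 0.1 °C: CPT ≈ 56.2 °C

56.2 °C


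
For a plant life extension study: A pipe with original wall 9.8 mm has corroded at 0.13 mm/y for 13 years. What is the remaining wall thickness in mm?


Remaining wall = original − CR × time
t = 9.8 − 0.13*13 = 9.8 − 1.69 = 8.11 mm

8.11 mm


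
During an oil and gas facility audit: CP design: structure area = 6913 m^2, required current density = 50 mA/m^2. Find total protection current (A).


I = area * current density, then convert mA → A (÷1000)
I = 6913 * 50 / 1000 = 345.65 A

345.65 A


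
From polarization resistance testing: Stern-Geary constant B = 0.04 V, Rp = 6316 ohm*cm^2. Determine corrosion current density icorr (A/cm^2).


Apply the Stern-Geary relation: icorr = B / Rp
icorr = 0.04 / 6316 = 6.333×10^-6 A/cm^2

6.333×10^-6 A/cm^2


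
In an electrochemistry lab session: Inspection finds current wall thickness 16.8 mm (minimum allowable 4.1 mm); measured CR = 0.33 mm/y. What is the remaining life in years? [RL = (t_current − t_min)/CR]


Apply the remaining-life relation: RL = (t_current − t_min) / CR
RL = (16.8 − 4.1) / 0.33 = 12.7 / 0.33 = 38.5 years

38.5 years


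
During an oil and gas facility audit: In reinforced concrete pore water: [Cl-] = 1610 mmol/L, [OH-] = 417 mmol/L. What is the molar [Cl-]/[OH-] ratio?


Threshold parameter = [Cl-] / [OH-] (molar basis; both in mmol/L, so units cancel)
Ratio = 1610 / 417 = 3.86

3.86


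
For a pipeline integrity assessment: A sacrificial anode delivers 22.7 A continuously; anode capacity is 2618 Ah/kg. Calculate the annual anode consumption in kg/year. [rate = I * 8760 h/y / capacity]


Annual consumption = current * hours per year / capacity
Rate = 22.7 * 8760 / 2618 = 76.0 kg/year

76.0 kg/year


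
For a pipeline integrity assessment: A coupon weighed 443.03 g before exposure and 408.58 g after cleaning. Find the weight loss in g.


Weight loss = initial − final
WL = 443.03 − 408.58 = 34.45 g

34.45 g


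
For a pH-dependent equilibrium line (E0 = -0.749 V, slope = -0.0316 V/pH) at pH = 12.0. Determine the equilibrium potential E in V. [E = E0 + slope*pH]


Apply the Pourbaix line equation: E = E0 + slope*pH
E = -0.749 + (-0.0316)*12.0 = -0.749 + (-0.3792) = -1.1282 V
Rounded to 4 decimal places: E = -1.1282 V

-1.1282 V


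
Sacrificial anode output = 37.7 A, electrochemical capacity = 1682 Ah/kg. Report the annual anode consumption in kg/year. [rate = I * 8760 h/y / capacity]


Annual consumption = current * hours per year / capacity
Rate = 37.7 * 8760 / 1682 = 196.3 kg/year

196.3 kg/year


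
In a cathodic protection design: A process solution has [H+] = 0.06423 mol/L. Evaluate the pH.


pH = −log10[H+]
pH = −log10(0.06423) = 1.19

1.19


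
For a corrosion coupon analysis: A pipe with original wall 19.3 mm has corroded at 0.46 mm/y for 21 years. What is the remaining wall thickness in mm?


Remaining wall = original − CR × time
t = 19.3 − 0.46*21 = 19.3 − 9.66 = 9.64 mm

9.64 mm


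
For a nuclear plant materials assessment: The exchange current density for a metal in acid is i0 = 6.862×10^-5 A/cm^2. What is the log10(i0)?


i0 = 6.862×10^-5 A/cm^2
log10(i0) = -4.164

-4.164


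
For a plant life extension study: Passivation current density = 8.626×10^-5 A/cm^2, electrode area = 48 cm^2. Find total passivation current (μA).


I = i_pass * A, then convert A → μA (×10^6)
I = 8.626×10^-5 * 48 * 10^6 = 4140.48 μA

4140.48 μA


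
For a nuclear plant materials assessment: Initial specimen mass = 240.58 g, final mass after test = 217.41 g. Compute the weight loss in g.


Weight loss = initial − final
WL = 240.58 − 217.41 = 23.17 g

23.17 g


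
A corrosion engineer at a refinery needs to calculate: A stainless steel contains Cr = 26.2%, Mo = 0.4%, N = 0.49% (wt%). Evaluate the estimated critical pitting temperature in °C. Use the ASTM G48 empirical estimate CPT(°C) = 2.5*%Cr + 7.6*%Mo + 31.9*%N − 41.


Apply the ASTM G48 empirical CPT estimate: CPT(°C) = 2.5*%Cr + 7.6*%Mo + 31.9*%N − 41
2.5*26.2 = 65.5; 7.6*0.4 = 3.04; 31.9*0.49 = 15.631
CPT = 65.5 + 3.04 + 15.631 − 41 = 43.171 °C
Rounded to 0.1 °C: CPT ≈ 43.2 °C

43.2 °C


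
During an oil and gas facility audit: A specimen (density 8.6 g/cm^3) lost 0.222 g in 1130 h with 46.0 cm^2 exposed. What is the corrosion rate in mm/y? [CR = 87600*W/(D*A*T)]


Apply the mm/y weight-loss relation: CR = 87600 * W / (D * A * T)
Numerator: 87600 * 0.222 = 19447.2
Denominator: 8.6 * 46.0 * 1130 = 447028.0
CR = 19447.2 / 447028.0 = 0.0435 mm/y

0.0435 mm/y


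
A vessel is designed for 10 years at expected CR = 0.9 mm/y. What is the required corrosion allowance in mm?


Corrosion allowance = CR × design life
CA = 0.9 * 10 = 9.0 mm

9.0 mm


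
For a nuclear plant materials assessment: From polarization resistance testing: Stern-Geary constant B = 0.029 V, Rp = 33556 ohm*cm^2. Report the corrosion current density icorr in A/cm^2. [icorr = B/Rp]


Apply the Stern-Geary relation: icorr = B / Rp
icorr = 0.029 / 33556 = 8.642×10^-7 A/cm^2

8.642×10^-7 A/cm^2


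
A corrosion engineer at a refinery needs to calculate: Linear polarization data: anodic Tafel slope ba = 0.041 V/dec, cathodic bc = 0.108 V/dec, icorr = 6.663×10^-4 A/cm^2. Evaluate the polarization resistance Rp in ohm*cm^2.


Apply the Stern-Geary equation: Rp = ba*bc / (2.303*icorr*(ba+bc))
ba*bc = 0.041*0.108 = 0.004428
ba+bc = 0.149; 2.303*icorr*(ba+bc) = 2.303*6.663×10^-4*0.149 = 2.2863885×10^-4
Rp = 0.004428 / 2.2863885×10^-4 = 19.4 ohm*cm^2

19.4 ohm*cm^2


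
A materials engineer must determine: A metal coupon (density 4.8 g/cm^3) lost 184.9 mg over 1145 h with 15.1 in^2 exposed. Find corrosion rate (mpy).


Apply the mpy weight-loss relation: CR = 534 * W / (D * A * T)
Numerator: 534 * 184.9 = 98736.6
Denominator: 4.8 * 15.1 * 1145 = 82989.6
CR = 98736.6 / 82989.6 = 1.19 mpy

1.19 mpy


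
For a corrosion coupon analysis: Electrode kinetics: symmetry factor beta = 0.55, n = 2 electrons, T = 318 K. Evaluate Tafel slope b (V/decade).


Apply the Tafel slope relation: b = 2.303*R*T/(beta*n*F)
Numerator: 2.303 * 8.314 * 318 = 6088.79
Denominator: 0.55 * 2 * 96485 = 106133.5
b = 6088.79 / 106133.5 = 0.057 V/decade

0.057 V/decade


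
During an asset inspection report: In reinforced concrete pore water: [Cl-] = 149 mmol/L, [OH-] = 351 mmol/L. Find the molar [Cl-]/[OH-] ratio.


Threshold parameter = [Cl-] / [OH-] (molar basis; both in mmol/L, so units cancel)
Ratio = 149 / 351 = 0.42

0.42


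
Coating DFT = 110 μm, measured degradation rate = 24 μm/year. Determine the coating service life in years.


Service life = thickness / degradation rate
Life = 110 / 24 = 4.6 years

4.6 years


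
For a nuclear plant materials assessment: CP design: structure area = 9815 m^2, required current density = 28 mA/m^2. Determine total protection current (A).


I = area * current density, then convert mA → A (÷1000)
I = 9815 * 28 / 1000 = 274.82 A

274.82 A


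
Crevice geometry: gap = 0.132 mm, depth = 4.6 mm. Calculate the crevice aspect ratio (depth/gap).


Aspect ratio = depth / gap
Ratio = 4.6 / 0.132 = 34.8

34.8


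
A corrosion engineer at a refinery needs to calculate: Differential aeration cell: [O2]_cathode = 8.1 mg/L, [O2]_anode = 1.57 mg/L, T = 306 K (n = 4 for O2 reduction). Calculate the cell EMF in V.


Apply the Nernst concentration-cell relation: E = (RT/nF)*ln(C_cathode/C_anode)
RT/nF = 8.314*306/(4*96485) = 0.00659192 V
ln(8.1/1.57) = 1.64079
E = 0.00659192 * 1.64079 = 0.01082 V

0.01082 V


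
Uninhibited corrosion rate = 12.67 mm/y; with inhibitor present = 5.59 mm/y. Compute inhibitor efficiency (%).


Apply the inhibitor-efficiency definition: IE = (CR_blank − CR_inh)/CR_blank × 100
IE = (12.67 − 5.59) / 12.67 × 100
IE = 7.08 / 12.67 × 100 = 55.9 %

55.9 %


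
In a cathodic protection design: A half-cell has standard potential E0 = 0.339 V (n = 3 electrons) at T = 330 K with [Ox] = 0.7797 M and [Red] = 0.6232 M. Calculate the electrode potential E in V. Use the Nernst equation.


Apply the Nernst equation: E = E0 + (RT/nF)*ln([Ox]/[Red])
Step 1: RT/nF = 8.314*330/(3*96485) = 0.00947857 V
Step 2: [Ox]/[Red] = 0.7797/0.6232 = 1.251123
Step 3: ln(1.251123) = 0.224042
Step 4: correction = 0.00947857 * 0.224042 = 0.0021 V
E = 0.339 + 0.0021 = 0.3411 V

0.3411 V


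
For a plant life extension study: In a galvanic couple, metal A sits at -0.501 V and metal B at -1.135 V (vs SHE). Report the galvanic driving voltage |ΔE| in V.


Driving voltage is the absolute potential difference.
|ΔE| = |-0.501 − (-1.135)| = 0.634 V

0.634 V


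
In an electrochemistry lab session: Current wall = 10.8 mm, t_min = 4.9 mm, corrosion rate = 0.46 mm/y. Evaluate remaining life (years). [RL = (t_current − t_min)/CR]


Apply the remaining-life relation: RL = (t_current − t_min) / CR
RL = (10.8 − 4.9) / 0.46 = 5.9 / 0.46 = 12.8 years

12.8 years


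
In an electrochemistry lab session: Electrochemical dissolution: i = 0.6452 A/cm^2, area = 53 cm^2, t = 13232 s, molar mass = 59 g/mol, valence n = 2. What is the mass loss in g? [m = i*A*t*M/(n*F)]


Apply Faraday's law: m = i*A*t*M / (n*F)
Total charge passed Q = i*A*t = 0.6452*53*13232 = 452476.1792 C
m = Q*M/(n*F) = 452476.1792*59/(2*96485) = 138.3432 g

138.3432 g


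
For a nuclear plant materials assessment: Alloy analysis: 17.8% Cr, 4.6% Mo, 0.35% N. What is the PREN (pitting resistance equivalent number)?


Apply the PREN formula: PREN = Cr + 3.3*Mo + 16*N
PREN = 17.8 + 3.3*4.6 + 16*0.35
PREN = 17.8 + 15.18 + 5.6 = 38.58

38.58


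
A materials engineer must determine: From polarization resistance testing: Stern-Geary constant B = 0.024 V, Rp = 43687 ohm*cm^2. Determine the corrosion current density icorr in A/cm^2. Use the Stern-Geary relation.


Apply the Stern-Geary relation: icorr = B / Rp
icorr = 0.024 / 43687 = 5.494×10^-7 A/cm^2

5.494×10^-7 A/cm^2


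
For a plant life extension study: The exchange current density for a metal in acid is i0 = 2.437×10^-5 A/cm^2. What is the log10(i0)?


i0 = 2.437×10^-5 A/cm^2
log10(i0) = -4.613

-4.613


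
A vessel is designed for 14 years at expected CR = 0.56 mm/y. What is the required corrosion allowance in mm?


Corrosion allowance = CR × design life
CA = 0.56 * 14 = 7.84 mm

7.84 mm


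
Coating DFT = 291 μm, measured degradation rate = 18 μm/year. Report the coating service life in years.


Service life = thickness / degradation rate
Life = 291 / 18 = 16.2 years

16.2 years


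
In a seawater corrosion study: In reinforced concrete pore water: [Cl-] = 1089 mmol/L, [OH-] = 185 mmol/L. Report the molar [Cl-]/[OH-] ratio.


Threshold parameter = [Cl-] / [OH-] (molar basis; both in mmol/L, so units cancel)
Ratio = 1089 / 185 = 5.89

5.89


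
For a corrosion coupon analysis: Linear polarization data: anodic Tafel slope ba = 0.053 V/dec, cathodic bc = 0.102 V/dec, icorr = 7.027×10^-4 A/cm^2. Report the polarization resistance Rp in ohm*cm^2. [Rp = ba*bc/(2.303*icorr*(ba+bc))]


Apply the Stern-Geary equation: Rp = ba*bc / (2.303*icorr*(ba+bc))
ba*bc = 0.053*0.102 = 0.005406
ba+bc = 0.155; 2.303*icorr*(ba+bc) = 2.303*7.027×10^-4*0.155 = 2.5083931×10^-4
Rp = 0.005406 / 2.5083931×10^-4 = 21.55 ohm*cm^2

21.55 ohm*cm^2


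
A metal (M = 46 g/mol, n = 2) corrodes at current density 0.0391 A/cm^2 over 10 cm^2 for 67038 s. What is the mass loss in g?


Apply Faraday's law: m = i*A*t*M / (n*F)
Total charge passed Q = i*A*t = 0.0391*10*67038 = 26211.858 C
m = Q*M/(n*F) = 26211.858*46/(2*96485) = 6.24836 g

6.24836 g


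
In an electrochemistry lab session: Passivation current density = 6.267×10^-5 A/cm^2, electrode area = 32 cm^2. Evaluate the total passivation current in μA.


I = i_pass * A, then convert A → μA (×10^6)
I = 6.267×10^-5 * 32 * 10^6 = 2005.44 μA

2005.44 μA


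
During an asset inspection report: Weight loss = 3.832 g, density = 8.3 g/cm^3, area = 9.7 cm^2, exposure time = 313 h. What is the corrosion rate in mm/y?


Apply the mm/y weight-loss relation: CR = 87600 * W / (D * A * T)
Numerator: 87600 * 3.832 = 335683.2
Denominator: 8.3 * 9.7 * 313 = 25199.63
CR = 335683.2 / 25199.63 = 13.321 mm/y

13.321 mm/y


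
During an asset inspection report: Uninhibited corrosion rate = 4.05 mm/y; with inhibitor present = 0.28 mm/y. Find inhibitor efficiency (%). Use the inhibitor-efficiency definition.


Apply the inhibitor-efficiency definition: IE = (CR_blank − CR_inh)/CR_blank × 100
IE = (4.05 − 0.28) / 4.05 × 100
IE = 3.77 / 4.05 × 100 = 93.1 %

93.1 %


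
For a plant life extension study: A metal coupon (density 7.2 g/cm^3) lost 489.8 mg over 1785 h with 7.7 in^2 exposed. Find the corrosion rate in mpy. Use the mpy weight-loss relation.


Apply the mpy weight-loss relation: CR = 534 * W / (D * A * T)
Numerator: 534 * 489.8 = 261553.2
Denominator: 7.2 * 7.7 * 1785 = 98960.4
CR = 261553.2 / 98960.4 = 2.643 mpy

2.643 mpy


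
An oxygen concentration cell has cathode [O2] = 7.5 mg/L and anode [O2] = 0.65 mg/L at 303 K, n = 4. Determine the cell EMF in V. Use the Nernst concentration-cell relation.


Apply the Nernst concentration-cell relation: E = (RT/nF)*ln(C_cathode/C_anode)
RT/nF = 8.314*303/(4*96485) = 0.00652729 V
ln(7.5/0.65) = 2.44569
E = 0.00652729 * 2.44569 = 0.01596 V

0.01596 V


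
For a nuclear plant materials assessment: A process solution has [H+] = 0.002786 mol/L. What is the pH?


pH = −log10[H+]
pH = −log10(0.002786) = 2.56

2.56


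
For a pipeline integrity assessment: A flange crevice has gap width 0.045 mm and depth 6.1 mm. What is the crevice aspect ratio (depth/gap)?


Aspect ratio = depth / gap
Ratio = 6.1 / 0.045 = 135.6

135.6


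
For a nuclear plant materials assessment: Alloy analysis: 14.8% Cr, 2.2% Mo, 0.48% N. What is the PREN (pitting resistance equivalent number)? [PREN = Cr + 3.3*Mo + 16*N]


Apply the PREN formula: PREN = Cr + 3.3*Mo + 16*N
PREN = 14.8 + 3.3*2.2 + 16*0.48
PREN = 14.8 + 7.26 + 7.68 = 29.74

29.74


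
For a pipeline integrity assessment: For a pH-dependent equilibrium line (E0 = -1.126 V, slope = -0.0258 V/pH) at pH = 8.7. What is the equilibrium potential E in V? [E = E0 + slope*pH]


Apply the Pourbaix line equation: E = E0 + slope*pH
E = -1.126 + (-0.0258)*8.7 = -1.126 + (-0.22446) = -1.35046 V
Rounded to 3 decimal places: E = -1.350 V

-1.350 V


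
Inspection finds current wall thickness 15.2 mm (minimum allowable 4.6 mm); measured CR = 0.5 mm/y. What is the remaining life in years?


Apply the remaining-life relation: RL = (t_current − t_min) / CR
RL = (15.2 − 4.6) / 0.5 = 10.6 / 0.5 = 21.2 years

21.2 years


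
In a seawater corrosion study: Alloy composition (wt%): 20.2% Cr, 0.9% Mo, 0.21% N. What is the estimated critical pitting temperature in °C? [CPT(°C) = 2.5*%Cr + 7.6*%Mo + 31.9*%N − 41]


Apply the ASTM G48 empirical CPT estimate: CPT(°C) = 2.5*%Cr + 7.6*%Mo + 31.9*%N − 41
2.5*20.2 = 50.5; 7.6*0.9 = 6.84; 31.9*0.21 = 6.699
CPT = 50.5 + 6.84 + 6.699 − 41 = 23.039 °C
Rounded to 0.1 °C: CPT ≈ 23.0 °C

23.0 °C


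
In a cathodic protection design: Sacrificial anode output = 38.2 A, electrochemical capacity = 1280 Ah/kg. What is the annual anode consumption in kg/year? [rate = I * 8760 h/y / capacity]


Annual consumption = current * hours per year / capacity
Rate = 38.2 * 8760 / 1280 = 261.4 kg/year

261.4 kg/year


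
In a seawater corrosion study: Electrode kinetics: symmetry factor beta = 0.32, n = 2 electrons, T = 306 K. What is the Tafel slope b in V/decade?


Apply the Tafel slope relation: b = 2.303*R*T/(beta*n*F)
Numerator: 2.303 * 8.314 * 306 = 5859.03
Denominator: 0.32 * 2 * 96485 = 61750.4
b = 5859.03 / 61750.4 = 0.0949 V/decade

0.0949 V/decade


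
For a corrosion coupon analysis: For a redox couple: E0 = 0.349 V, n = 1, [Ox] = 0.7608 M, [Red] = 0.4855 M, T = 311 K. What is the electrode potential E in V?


Apply the Nernst equation: E = E0 + (RT/nF)*ln([Ox]/[Red])
Step 1: RT/nF = 8.314*311/(1*96485) = 0.02679851 V
Step 2: [Ox]/[Red] = 0.7608/0.4855 = 1.567044
Step 3: ln(1.567044) = 0.449191
Step 4: correction = 0.02679851 * 0.449191 = 0.012 V
E = 0.349 + 0.012 = 0.361 V

0.361 V


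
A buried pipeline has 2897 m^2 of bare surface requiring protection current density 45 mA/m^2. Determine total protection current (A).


I = area * current density, then convert mA → A (÷1000)
I = 2897 * 45 / 1000 = 130.37 A

130.37 A


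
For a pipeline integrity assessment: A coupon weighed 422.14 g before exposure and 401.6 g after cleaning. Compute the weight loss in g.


Weight loss = initial − final
WL = 422.14 − 401.6 = 20.54 g

20.54 g


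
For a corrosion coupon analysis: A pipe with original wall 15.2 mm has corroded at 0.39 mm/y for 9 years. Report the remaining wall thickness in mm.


Remaining wall = original − CR × time
t = 15.2 − 0.39*9 = 15.2 − 3.51 = 11.69 mm

11.69 mm


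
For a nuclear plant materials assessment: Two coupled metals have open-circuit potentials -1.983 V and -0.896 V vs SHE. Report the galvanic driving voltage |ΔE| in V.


Driving voltage is the absolute potential difference.
|ΔE| = |-1.983 − (-0.896)| = 1.087 V

1.087 V


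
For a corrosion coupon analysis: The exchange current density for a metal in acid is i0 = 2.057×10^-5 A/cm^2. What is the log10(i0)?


i0 = 2.057×10^-5 A/cm^2
log10(i0) = -4.687

-4.687


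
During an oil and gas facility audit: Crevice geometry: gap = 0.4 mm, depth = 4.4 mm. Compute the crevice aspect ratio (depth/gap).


Aspect ratio = depth / gap
Ratio = 4.4 / 0.4 = 11.0

11.0


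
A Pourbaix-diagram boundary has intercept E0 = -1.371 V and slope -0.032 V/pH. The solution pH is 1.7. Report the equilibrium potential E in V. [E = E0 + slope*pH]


Apply the Pourbaix line equation: E = E0 + slope*pH
E = -1.371 + (-0.032)*1.7 = -1.371 + (-0.0544) = -1.4254 V
Rounded to 3 decimal places: E = -1.425 V

-1.425 V


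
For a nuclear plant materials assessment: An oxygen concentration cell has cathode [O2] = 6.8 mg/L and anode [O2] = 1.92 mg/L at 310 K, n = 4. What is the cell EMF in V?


Apply the Nernst concentration-cell relation: E = (RT/nF)*ln(C_cathode/C_anode)
RT/nF = 8.314*310/(4*96485) = 0.00667808 V
ln(6.8/1.92) = 1.2646
E = 0.00667808 * 1.2646 = 0.00845 V

0.00845 V


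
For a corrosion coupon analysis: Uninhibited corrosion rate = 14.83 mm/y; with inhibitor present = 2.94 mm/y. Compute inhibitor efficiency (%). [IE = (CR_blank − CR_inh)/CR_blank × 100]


Apply the inhibitor-efficiency definition: IE = (CR_blank − CR_inh)/CR_blank × 100
IE = (14.83 − 2.94) / 14.83 × 100
IE = 11.89 / 14.83 × 100 = 80.2 %

80.2 %


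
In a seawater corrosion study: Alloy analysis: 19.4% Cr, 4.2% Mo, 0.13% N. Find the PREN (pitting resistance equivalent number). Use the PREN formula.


Apply the PREN formula: PREN = Cr + 3.3*Mo + 16*N
PREN = 19.4 + 3.3*4.2 + 16*0.13
PREN = 19.4 + 13.86 + 2.08 = 35.34

35.34


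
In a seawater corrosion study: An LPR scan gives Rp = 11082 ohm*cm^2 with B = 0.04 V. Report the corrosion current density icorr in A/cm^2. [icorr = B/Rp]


Apply the Stern-Geary relation: icorr = B / Rp
icorr = 0.04 / 11082 = 3.609×10^-6 A/cm^2

3.609×10^-6 A/cm^2


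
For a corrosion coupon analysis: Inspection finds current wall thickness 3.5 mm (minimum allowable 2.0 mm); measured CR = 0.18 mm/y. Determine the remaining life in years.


Apply the remaining-life relation: RL = (t_current − t_min) / CR
RL = (3.5 − 2.0) / 0.18 = 1.5 / 0.18 = 8.3 years

8.3 years


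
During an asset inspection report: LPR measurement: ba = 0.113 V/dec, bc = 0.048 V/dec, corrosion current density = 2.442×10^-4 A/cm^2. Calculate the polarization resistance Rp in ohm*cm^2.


Apply the Stern-Geary equation: Rp = ba*bc / (2.303*icorr*(ba+bc))
ba*bc = 0.113*0.048 = 0.005424
ba+bc = 0.161; 2.303*icorr*(ba+bc) = 2.303*2.442×10^-4*0.161 = 9.0545209×10^-5
Rp = 0.005424 / 9.0545209×10^-5 = 59.9 ohm*cm^2

59.9 ohm*cm^2


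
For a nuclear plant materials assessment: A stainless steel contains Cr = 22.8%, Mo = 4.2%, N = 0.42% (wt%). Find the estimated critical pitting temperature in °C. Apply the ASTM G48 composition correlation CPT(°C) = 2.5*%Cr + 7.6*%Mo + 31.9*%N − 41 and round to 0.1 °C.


Apply the ASTM G48 empirical CPT estimate: CPT(°C) = 2.5*%Cr + 7.6*%Mo + 31.9*%N − 41
2.5*22.8 = 57; 7.6*4.2 = 31.92; 31.9*0.42 = 13.398
CPT = 57 + 31.92 + 13.398 − 41 = 61.318 °C
Rounded to 0.1 °C: CPT ≈ 61.3 °C

61.3 °C


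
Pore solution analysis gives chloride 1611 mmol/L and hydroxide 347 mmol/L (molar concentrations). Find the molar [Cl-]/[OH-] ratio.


Threshold parameter = [Cl-] / [OH-] (molar basis; both in mmol/L, so units cancel)
Ratio = 1611 / 347 = 4.64

4.64


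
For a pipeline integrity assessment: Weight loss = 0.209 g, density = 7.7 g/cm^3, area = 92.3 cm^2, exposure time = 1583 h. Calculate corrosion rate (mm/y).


Apply the mm/y weight-loss relation: CR = 87600 * W / (D * A * T)
Numerator: 87600 * 0.209 = 18308.4
Denominator: 7.7 * 92.3 * 1583 = 1125053.93
CR = 18308.4 / 1125053.93 = 0.016273 mm/y

0.016273 mm/y


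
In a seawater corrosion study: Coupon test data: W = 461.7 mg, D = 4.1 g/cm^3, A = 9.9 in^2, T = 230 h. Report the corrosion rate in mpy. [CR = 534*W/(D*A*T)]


Apply the mpy weight-loss relation: CR = 534 * W / (D * A * T)
Numerator: 534 * 461.7 = 246547.8
Denominator: 4.1 * 9.9 * 230 = 9335.7
CR = 246547.8 / 9335.7 = 26.4091 mpy

26.4091 mpy


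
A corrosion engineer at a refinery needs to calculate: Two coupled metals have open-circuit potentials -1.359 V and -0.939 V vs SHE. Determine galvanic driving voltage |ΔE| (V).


Driving voltage is the absolute potential difference.
|ΔE| = |-1.359 − (-0.939)| = 0.42 V

0.42 V


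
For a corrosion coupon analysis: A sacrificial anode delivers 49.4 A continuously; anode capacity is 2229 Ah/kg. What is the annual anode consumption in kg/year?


Annual consumption = current * hours per year / capacity
Rate = 49.4 * 8760 / 2229 = 194.1 kg/year

194.1 kg/year


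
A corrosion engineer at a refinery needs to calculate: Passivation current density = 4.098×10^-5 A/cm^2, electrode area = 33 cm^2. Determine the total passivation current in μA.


I = i_pass * A, then convert A → μA (×10^6)
I = 4.098×10^-5 * 33 * 10^6 = 1352.34 μA

1352.34 μA


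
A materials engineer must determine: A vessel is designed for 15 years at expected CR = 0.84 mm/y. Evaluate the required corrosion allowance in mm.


Corrosion allowance = CR × design life
CA = 0.84 * 15 = 12.6 mm

12.6 mm


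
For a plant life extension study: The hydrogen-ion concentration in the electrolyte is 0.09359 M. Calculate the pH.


pH = −log10[H+]
pH = −log10(0.09359) = 1.03

1.03


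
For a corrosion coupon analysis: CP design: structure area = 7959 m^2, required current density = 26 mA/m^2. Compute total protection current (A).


I = area * current density, then convert mA → A (÷1000)
I = 7959 * 26 / 1000 = 206.93 A

206.93 A


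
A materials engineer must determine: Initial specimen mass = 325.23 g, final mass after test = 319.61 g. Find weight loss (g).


Weight loss = initial − final
WL = 325.23 − 319.61 = 5.62 g

5.62 g


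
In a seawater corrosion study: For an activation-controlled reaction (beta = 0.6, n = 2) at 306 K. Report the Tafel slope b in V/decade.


Apply the Tafel slope relation: b = 2.303*R*T/(beta*n*F)
Numerator: 2.303 * 8.314 * 306 = 5859.03
Denominator: 0.6 * 2 * 96485 = 115782.0
b = 5859.03 / 115782.0 = 0.051 V/decade

0.051 V/decade


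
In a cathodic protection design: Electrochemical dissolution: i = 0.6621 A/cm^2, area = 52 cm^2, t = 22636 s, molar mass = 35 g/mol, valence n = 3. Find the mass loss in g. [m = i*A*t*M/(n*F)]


Apply Faraday's law: m = i*A*t*M / (n*F)
Total charge passed Q = i*A*t = 0.6621*52*22636 = 779339.3712 C
m = Q*M/(n*F) = 779339.3712*35/(3*96485) = 94.2353 g

94.2353 g


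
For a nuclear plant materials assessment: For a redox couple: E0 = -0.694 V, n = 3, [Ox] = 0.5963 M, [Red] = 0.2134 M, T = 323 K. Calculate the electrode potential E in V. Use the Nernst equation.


Apply the Nernst equation: E = E0 + (RT/nF)*ln([Ox]/[Red])
Step 1: RT/nF = 8.314*323/(3*96485) = 0.00927751 V
Step 2: [Ox]/[Red] = 0.5963/0.2134 = 2.794283
Step 3: ln(2.794283) = 1.027576
Step 4: correction = 0.00927751 * 1.027576 = 0.0095 V
E = -0.694 + 0.0095 = -0.6845 V

-0.6845 V


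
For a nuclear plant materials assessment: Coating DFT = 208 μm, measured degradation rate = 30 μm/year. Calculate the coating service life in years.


Service life = thickness / degradation rate
Life = 208 / 30 = 6.9 years

6.9 years


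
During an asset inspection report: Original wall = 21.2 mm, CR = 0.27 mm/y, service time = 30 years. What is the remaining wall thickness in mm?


Remaining wall = original − CR × time
t = 21.2 − 0.27*30 = 21.2 − 8.1 = 13.1 mm

13.1 mm


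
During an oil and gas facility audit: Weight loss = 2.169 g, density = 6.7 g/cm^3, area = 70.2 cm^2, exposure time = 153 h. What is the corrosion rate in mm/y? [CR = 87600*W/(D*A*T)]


Apply the mm/y weight-loss relation: CR = 87600 * W / (D * A * T)
Numerator: 87600 * 2.169 = 190004.4
Denominator: 6.7 * 70.2 * 153 = 71962.02
CR = 190004.4 / 71962.02 = 2.640343 mm/y

2.640343 mm/y


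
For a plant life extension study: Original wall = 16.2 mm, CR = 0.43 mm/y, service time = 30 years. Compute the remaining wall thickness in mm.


Remaining wall = original − CR × time
t = 16.2 − 0.43*30 = 16.2 − 12.9 = 3.3 mm

3.3 mm


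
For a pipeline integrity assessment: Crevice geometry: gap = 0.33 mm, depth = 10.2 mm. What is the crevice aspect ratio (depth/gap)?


Aspect ratio = depth / gap
Ratio = 10.2 / 0.33 = 30.9

30.9


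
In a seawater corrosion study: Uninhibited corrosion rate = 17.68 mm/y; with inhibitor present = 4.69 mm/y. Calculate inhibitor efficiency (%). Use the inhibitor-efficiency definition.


Apply the inhibitor-efficiency definition: IE = (CR_blank − CR_inh)/CR_blank × 100
IE = (17.68 − 4.69) / 17.68 × 100
IE = 12.99 / 17.68 × 100 = 73.5 %

73.5 %


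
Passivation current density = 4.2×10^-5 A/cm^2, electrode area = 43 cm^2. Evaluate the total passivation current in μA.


I = i_pass * A, then convert A → μA (×10^6)
I = 4.2×10^-5 * 43 * 10^6 = 1806.0 μA

1806.0 μA


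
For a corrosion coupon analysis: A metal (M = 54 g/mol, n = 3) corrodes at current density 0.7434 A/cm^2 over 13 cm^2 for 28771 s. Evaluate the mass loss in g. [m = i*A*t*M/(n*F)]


Apply Faraday's law: m = i*A*t*M / (n*F)
Total charge passed Q = i*A*t = 0.7434*13*28771 = 278048.6982 C
m = Q*M/(n*F) = 278048.6982*54/(3*96485) = 51.87207 g

51.87207 g


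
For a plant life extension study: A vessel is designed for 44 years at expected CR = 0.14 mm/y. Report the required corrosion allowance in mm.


Corrosion allowance = CR × design life
CA = 0.14 * 44 = 6.16 mm

6.16 mm


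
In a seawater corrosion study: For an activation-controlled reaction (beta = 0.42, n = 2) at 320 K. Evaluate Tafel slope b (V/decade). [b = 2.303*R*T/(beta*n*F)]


Apply the Tafel slope relation: b = 2.303*R*T/(beta*n*F)
Numerator: 2.303 * 8.314 * 320 = 6127.09
Denominator: 0.42 * 2 * 96485 = 81047.4
b = 6127.09 / 81047.4 = 0.0756 V/decade

0.0756 V/decade


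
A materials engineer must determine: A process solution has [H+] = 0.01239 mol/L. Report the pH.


pH = −log10[H+]
pH = −log10(0.01239) = 1.91

1.91


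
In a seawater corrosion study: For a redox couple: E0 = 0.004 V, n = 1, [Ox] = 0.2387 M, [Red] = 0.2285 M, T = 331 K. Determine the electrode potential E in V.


Apply the Nernst equation: E = E0 + (RT/nF)*ln([Ox]/[Red])
Step 1: RT/nF = 8.314*331/(1*96485) = 0.02852188 V
Step 2: [Ox]/[Red] = 0.2387/0.2285 = 1.044639
Step 3: ln(1.044639) = 0.043671
Step 4: correction = 0.02852188 * 0.043671 = 0.0012 V
E = 0.004 + 0.0012 = 0.0052 V

0.0052 V


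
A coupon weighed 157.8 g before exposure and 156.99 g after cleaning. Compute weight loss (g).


Weight loss = initial − final
WL = 157.8 − 156.99 = 0.81 g

0.81 g


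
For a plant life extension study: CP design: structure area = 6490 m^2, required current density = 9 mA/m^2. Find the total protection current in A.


I = area * current density, then convert mA → A (÷1000)
I = 6490 * 9 / 1000 = 58.41 A

58.41 A


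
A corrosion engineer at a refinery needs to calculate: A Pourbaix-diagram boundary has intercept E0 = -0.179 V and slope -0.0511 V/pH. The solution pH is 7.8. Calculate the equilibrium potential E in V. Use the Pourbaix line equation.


Apply the Pourbaix line equation: E = E0 + slope*pH
E = -0.179 + (-0.0511)*7.8 = -0.179 + (-0.39858) = -0.57758 V
Rounded to 4 decimal places: E = -0.5776 V

-0.5776 V


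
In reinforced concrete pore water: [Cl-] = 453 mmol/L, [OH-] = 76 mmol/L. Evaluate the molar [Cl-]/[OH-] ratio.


Threshold parameter = [Cl-] / [OH-] (molar basis; both in mmol/L, so units cancel)
Ratio = 453 / 76 = 5.96

5.96


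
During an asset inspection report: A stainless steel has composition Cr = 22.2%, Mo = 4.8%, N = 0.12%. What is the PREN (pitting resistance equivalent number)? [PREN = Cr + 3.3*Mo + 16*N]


Apply the PREN formula: PREN = Cr + 3.3*Mo + 16*N
PREN = 22.2 + 3.3*4.8 + 16*0.12
PREN = 22.2 + 15.84 + 1.92 = 39.96

39.96


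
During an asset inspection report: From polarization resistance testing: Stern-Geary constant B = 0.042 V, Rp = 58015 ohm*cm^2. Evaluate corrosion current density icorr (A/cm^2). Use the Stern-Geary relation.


Apply the Stern-Geary relation: icorr = B / Rp
icorr = 0.042 / 58015 = 7.24×10^-7 A/cm^2

7.24×10^-7 A/cm^2


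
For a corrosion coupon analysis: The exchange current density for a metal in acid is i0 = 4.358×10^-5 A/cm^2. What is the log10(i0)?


i0 = 4.358×10^-5 A/cm^2
log10(i0) = -4.361

-4.361


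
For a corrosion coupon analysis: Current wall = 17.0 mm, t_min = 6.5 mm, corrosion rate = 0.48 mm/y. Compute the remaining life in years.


Apply the remaining-life relation: RL = (t_current − t_min) / CR
RL = (17.0 − 6.5) / 0.48 = 10.5 / 0.48 = 21.9 years

21.9 years


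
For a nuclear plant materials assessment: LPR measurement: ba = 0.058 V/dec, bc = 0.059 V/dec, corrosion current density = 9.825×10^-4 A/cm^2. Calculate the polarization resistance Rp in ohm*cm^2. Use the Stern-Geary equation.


Apply the Stern-Geary equation: Rp = ba*bc / (2.303*icorr*(ba+bc))
ba*bc = 0.058*0.059 = 0.003422
ba+bc = 0.117; 2.303*icorr*(ba+bc) = 2.303*9.825×10^-4*0.117 = 2.6473561×10^-4
Rp = 0.003422 / 2.6473561×10^-4 = 12.9 ohm*cm^2

12.9 ohm*cm^2


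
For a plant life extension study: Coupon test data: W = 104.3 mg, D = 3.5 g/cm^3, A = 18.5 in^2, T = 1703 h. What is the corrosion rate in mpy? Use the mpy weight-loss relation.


Apply the mpy weight-loss relation: CR = 534 * W / (D * A * T)
Numerator: 534 * 104.3 = 55696.2
Denominator: 3.5 * 18.5 * 1703 = 110269.25
CR = 55696.2 / 110269.25 = 0.5051 mpy

0.5051 mpy


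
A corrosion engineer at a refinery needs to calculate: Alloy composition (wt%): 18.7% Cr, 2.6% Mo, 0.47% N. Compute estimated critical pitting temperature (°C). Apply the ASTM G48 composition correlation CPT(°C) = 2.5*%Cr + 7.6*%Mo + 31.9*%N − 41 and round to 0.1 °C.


Apply the ASTM G48 empirical CPT estimate: CPT(°C) = 2.5*%Cr + 7.6*%Mo + 31.9*%N − 41
2.5*18.7 = 46.75; 7.6*2.6 = 19.76; 31.9*0.47 = 14.993
CPT = 46.75 + 19.76 + 14.993 − 41 = 40.503 °C
Rounded to 0.1 °C: CPT ≈ 40.5 °C

40.5 °C


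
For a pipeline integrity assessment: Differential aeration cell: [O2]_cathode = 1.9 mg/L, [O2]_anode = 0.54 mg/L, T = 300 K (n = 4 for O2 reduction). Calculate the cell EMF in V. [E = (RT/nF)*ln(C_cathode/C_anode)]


Apply the Nernst concentration-cell relation: E = (RT/nF)*ln(C_cathode/C_anode)
RT/nF = 8.314*300/(4*96485) = 0.00646266 V
ln(1.9/0.54) = 1.25804
E = 0.00646266 * 1.25804 = 0.00813 V

0.00813 V


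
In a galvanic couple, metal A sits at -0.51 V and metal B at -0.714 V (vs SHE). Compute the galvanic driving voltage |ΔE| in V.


Driving voltage is the absolute potential difference.
|ΔE| = |-0.51 − (-0.714)| = 0.204 V

0.204 V
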